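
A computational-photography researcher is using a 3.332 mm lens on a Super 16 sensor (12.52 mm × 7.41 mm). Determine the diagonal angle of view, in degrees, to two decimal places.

130.78°

Sensor diagonal = √(12.52² + 7.41²) = √211.6585 ≈ 14.5485 mm.
Angle of view α = 2·arctan(d/2f) with d = 14.5485 mm and f = 3.332 mm.
d/2f = 2.18315; arctan(2.18315) ≈ 65.3896°, so α ≈ 130.7793°.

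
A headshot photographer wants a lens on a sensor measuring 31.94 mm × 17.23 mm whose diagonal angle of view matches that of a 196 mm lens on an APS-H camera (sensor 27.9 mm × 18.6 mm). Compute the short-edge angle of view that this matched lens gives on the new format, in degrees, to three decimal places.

4.651°

Sensor diagonal = √(27.9² + 18.6²) = √1124.3700 ≈ 33.5316 mm.
Sensor diagonal = √(31.94² + 17.23²) = √1317.0365 ≈ 36.2910 mm.
Equal diagonal AOV ⇒ f₂ = f₁ · 36.2910/33.5316 = 196 × 1.08229 ≈ 212.1292 mm.
Short-edge AOV on the new format = 2·arctan(17.23 / (2 × 212.1292)) = 2·arctan(0.04061) ≈ 4.6512°.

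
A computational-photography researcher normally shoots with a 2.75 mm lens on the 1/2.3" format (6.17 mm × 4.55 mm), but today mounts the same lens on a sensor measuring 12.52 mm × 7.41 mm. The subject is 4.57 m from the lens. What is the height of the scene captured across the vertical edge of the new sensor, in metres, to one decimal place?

12.3 m

The focal length stays 2.75 mm; the relevant sensor dimension is now h = 7.41 mm. Object distance dₒ = 4.57 m = 4570 mm.
Thin-lens field height W = h·(dₒ − f)/f = 7.41 × (4570 − 2.75)/2.75 ≈ 12306.663 mm = 12.3067 m.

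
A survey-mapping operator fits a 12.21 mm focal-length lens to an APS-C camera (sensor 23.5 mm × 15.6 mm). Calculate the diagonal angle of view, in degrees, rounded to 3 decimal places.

98.231°

Sensor diagonal = √(23.5² + 15.6²) = √795.6100 ≈ 28.2066 mm.
Angle of view α = 2·arctan(d/2f) with d = 28.2066 mm and f = 12.21 mm.
d/2f = 1.15506; arctan(1.15506) ≈ 49.1154°, so α ≈ 98.2308°.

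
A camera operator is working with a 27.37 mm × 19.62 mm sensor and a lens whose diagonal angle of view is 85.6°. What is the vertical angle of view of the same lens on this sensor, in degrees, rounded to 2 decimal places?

Sensor diagonal = √(27.37² + 19.62²) = √1134.0613 ≈ 33.6758 mm.
From the diagonal AOV: f = 33.6758 / (2·tan(42.8°)) = 33.6758 / 1.85202 ≈ 18.1833 mm.
Vertical AOV = 2·arctan(19.62 / (2 × 18.1833)) = 2·arctan(0.53951) ≈ 56.6943°.

56.69°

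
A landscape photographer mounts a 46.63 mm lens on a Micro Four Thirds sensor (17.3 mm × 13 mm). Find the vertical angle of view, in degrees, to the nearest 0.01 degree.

Angle of view α = 2·arctan(h/2f) with h = 13 mm and f = 46.63 mm.
h/2f = 0.13940; arctan(0.13940) ≈ 7.9356°, so α ≈ 15.8712°.

15.87°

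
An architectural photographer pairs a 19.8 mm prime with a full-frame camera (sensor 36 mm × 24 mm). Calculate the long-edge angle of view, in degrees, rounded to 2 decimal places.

84.55°

Angle of view α = 2·arctan(w/2f) with w = 36 mm and f = 19.8 mm.
w/2f = 0.90909; arctan(0.90909) ≈ 42.2737°, so α ≈ 84.5474°.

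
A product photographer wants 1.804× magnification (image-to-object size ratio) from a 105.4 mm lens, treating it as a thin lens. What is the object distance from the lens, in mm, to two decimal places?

163.83 mm

With m = dᵢ/dₒ and 1/f = 1/dₒ + 1/dᵢ, substituting dᵢ = m·dₒ gives 1/f = (1 + 1/m)/dₒ, hence dₒ = f·(1 + 1/m).
dₒ = 105.4 × (1 + 1/1.804) = 105.4 × 1.55432 ≈ 163.826 mm.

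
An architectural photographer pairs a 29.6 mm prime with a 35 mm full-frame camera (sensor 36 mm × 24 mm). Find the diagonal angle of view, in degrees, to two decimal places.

72.32°

Sensor diagonal = √(36² + 24²) = √1872.0000 ≈ 43.2666 mm.
Angle of view α = 2·arctan(d/2f) with d = 43.2666 mm and f = 29.6 mm.
d/2f = 0.73085; arctan(0.73085) ≈ 36.1614°, so α ≈ 72.3228°.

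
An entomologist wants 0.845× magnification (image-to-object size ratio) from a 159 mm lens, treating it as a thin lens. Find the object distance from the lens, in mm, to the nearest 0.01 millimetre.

347.17 mm

With m = dᵢ/dₒ and 1/f = 1/dₒ + 1/dᵢ, substituting dᵢ = m·dₒ gives 1/f = (1 + 1/m)/dₒ, hence dₒ = f·(1 + 1/m).
dₒ = 159 × (1 + 1/0.845) = 159 × 2.18343 ≈ 347.166 mm.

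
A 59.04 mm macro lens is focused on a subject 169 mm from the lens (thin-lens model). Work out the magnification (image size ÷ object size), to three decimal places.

0.537×

Thin lens: 1/f = 1/dₒ + 1/dᵢ → 1/dᵢ = 1/59.04 − 1/169 = 0.0110205 mm⁻¹, so dᵢ ≈ 90.7399 mm.
Magnification m = dᵢ/dₒ = 90.7399/169 ≈ 0.53692.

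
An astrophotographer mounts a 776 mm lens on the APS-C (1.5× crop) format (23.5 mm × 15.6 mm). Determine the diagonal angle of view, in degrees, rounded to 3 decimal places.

2.082°

Sensor diagonal = √(23.5² + 15.6²) = √795.6100 ≈ 28.2066 mm.
Angle of view α = 2·arctan(d/2f) with d = 28.2066 mm and f = 776 mm.
d/2f = 0.01817; arctan(0.01817) ≈ 1.0412°, so α ≈ 2.0824°.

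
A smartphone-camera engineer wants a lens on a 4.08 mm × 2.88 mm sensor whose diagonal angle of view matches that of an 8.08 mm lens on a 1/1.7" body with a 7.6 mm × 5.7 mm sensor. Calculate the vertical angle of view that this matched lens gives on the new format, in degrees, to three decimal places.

Sensor diagonal = √(7.6² + 5.7²) = √90.2500 ≈ 9.5000 mm.
Sensor diagonal = √(4.08² + 2.88²) = √24.9408 ≈ 4.9941 mm.
Equal diagonal AOV ⇒ f₂ = f₁ · 4.9941/9.5000 = 8.08 × 0.52569 ≈ 4.2476 mm.
Vertical AOV on the new format = 2·arctan(2.88 / (2 × 4.2476)) = 2·arctan(0.33902) ≈ 37.4549°.

37.455°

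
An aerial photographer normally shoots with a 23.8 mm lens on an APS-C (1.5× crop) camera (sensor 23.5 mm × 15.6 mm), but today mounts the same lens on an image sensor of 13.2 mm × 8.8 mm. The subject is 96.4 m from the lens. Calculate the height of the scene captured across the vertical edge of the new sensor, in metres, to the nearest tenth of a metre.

35.6 m

The focal length stays 23.8 mm; the relevant sensor dimension is now h = 8.8 mm. Object distance dₒ = 96.4 m = 96400 mm.
Thin-lens field height W = h·(dₒ − f)/f = 8.8 × (96400 − 23.8)/23.8 ≈ 35634.897 mm = 35.6349 m.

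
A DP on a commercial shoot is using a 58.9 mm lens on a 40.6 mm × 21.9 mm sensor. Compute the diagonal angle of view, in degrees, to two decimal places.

42.77°

Sensor diagonal = √(40.6² + 21.9²) = √2127.9700 ≈ 46.1299 mm.
Angle of view α = 2·arctan(d/2f) with d = 46.1299 mm and f = 58.9 mm.
d/2f = 0.39160; arctan(0.39160) ≈ 21.3851°, so α ≈ 42.7702°.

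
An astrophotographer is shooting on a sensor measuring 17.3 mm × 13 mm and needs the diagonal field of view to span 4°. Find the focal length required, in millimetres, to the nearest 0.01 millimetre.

Sensor diagonal = √(17.3² + 13²) = √468.2900 ≈ 21.6400 mm.
From α = 2·arctan(d/2f) we get f = d / (2·tan(α/2)).
With d = 21.6400 mm and α/2 = 2°, tan(α/2) ≈ 0.03492, so f ≈ 21.6400 / 0.06984 ≈ 309.8444 mm.

309.84 mm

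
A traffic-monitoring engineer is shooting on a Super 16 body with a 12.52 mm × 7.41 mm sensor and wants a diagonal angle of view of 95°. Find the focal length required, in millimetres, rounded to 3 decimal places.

Sensor diagonal = √(12.52² + 7.41²) = √211.6585 ≈ 14.5485 mm.
From α = 2·arctan(d/2f) we get f = d / (2·tan(α/2)).
With d = 14.5485 mm and α/2 = 47.5°, tan(α/2) ≈ 1.09131, so f ≈ 14.5485 / 2.18262 ≈ 6.6656 mm.

6.666 mm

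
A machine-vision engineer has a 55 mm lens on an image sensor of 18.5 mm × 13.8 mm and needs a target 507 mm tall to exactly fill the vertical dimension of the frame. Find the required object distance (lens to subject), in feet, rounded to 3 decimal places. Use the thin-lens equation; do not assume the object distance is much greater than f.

6.810 ft

Magnification m = h/W = dᵢ/dₒ; combined with 1/f = 1/dₒ + 1/dᵢ this gives dₒ = f·(1 + W/h).
dₒ = 55 mm × (1 + 507/13.8) = 55 × 37.7391 ≈ 2075.652 mm = 2075.652/304.8 ft = 6.80988 ft.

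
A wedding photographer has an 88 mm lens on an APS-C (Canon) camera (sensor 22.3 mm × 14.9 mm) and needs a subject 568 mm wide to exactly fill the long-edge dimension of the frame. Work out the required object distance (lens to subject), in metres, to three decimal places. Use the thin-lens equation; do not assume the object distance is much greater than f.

2.329 m

Magnification m = w/W = dᵢ/dₒ; combined with 1/f = 1/dₒ + 1/dᵢ this gives dₒ = f·(1 + W/w).
dₒ = 88 mm × (1 + 568/22.3) = 88 × 26.4709 ≈ 2329.435 mm = 2.32943 m.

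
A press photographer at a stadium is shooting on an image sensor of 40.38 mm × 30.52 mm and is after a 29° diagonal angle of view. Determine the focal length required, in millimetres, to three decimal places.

97.859 mm

Sensor diagonal = √(40.38² + 30.52²) = √2562.0148 ≈ 50.6163 mm.
From α = 2·arctan(d/2f) we get f = d / (2·tan(α/2)).
With d = 50.6163 mm and α/2 = 14.5°, tan(α/2) ≈ 0.25862, so f ≈ 50.6163 / 0.51724 ≈ 97.8595 mm.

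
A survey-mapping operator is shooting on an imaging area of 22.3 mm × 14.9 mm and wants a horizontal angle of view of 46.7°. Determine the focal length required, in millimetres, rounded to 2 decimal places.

25.83 mm

From α = 2·arctan(w/2f) we get f = w / (2·tan(α/2)).
With w = 22.3 mm and α/2 = 23.35°, tan(α/2) ≈ 0.43170, so f ≈ 22.3 / 0.86341 ≈ 25.8279 mm.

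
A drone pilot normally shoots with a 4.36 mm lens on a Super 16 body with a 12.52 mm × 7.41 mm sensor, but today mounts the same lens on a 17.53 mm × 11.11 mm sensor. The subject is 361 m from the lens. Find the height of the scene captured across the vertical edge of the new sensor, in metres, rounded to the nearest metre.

920 m

The focal length stays 4.36 mm; the relevant sensor dimension is now h = 11.11 mm. Object distance dₒ = 361 m = 361000 mm.
Thin-lens field height W = h·(dₒ − f)/f = 11.11 × (361000 − 4.36)/4.36 ≈ 919876.505 mm = 919.877 m.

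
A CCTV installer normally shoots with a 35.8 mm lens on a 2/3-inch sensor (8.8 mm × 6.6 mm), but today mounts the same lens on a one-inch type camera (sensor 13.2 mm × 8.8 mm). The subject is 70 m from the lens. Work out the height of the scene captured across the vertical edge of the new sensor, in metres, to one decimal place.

17.2 m

The focal length stays 35.8 mm; the relevant sensor dimension is now h = 8.8 mm. Object distance dₒ = 70 m = 70000 mm.
Thin-lens field height W = h·(dₒ − f)/f = 8.8 × (70000 − 35.8)/35.8 ≈ 17197.904 mm = 17.1979 m.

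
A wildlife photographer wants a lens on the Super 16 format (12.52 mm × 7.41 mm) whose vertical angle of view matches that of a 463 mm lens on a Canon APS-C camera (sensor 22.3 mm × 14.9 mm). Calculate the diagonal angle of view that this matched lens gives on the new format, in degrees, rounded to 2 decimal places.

Equal vertical AOV ⇒ f₂ = f₁ · 7.41/14.9 = 463 × 0.49732 ≈ 230.2570 mm.
Sensor diagonal = √(12.52² + 7.41²) = √211.6585 ≈ 14.5485 mm.
Diagonal AOV on the new format = 2·arctan(14.5485 / (2 × 230.2570)) = 2·arctan(0.03159) ≈ 3.6190°.

3.62°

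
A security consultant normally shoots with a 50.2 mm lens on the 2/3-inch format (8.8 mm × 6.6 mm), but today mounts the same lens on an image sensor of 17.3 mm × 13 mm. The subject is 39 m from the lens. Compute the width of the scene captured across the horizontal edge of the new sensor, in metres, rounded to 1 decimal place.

13.4 m

The focal length stays 50.2 mm; the relevant sensor dimension is now w = 17.3 mm. Object distance dₒ = 39 m = 39000 mm.
Thin-lens field width W = w·(dₒ − f)/f = 17.3 × (39000 − 50.2)/50.2 ≈ 13422.939 mm = 13.4229 m.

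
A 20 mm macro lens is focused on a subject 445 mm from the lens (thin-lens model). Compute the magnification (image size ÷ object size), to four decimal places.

Thin lens: 1/f = 1/dₒ + 1/dᵢ → 1/dᵢ = 1/20 − 1/445 = 0.0477528 mm⁻¹, so dᵢ ≈ 20.9412 mm.
Magnification m = dᵢ/dₒ = 20.9412/445 ≈ 0.04706.

0.0471×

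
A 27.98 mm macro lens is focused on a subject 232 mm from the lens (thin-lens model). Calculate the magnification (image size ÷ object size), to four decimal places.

Thin lens: 1/f = 1/dₒ + 1/dᵢ → 1/dᵢ = 1/27.98 − 1/232 = 0.0314295 mm⁻¹, so dᵢ ≈ 31.8173 mm.
Magnification m = dᵢ/dₒ = 31.8173/232 ≈ 0.13714.

0.1371×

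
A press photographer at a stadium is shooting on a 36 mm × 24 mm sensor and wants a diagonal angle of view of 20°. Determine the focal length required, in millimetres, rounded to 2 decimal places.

Sensor diagonal = √(36² + 24²) = √1872.0000 ≈ 43.2666 mm.
From α = 2·arctan(d/2f) we get f = d / (2·tan(α/2)).
With d = 43.2666 mm and α/2 = 10°, tan(α/2) ≈ 0.17633, so f ≈ 43.2666 / 0.35265 ≈ 122.6886 mm.

122.69 mm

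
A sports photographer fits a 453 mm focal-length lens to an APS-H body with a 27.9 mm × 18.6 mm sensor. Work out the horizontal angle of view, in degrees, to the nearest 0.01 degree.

Angle of view α = 2·arctan(w/2f) with w = 27.9 mm and f = 453 mm.
w/2f = 0.03079; arctan(0.03079) ≈ 1.7638°, so α ≈ 3.5277°.

3.53°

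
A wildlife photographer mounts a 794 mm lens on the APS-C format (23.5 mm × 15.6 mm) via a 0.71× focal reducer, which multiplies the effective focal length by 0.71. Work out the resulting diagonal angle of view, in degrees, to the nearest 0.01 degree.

Effective focal length f = 794 × 0.71 = 563.74 mm.
Sensor diagonal = √(23.5² + 15.6²) = √795.6100 ≈ 28.2066 mm.
α = 2·arctan(28.207 / (2 × 563.74)) = 2·arctan(0.02502) ≈ 2.8662°.

2.87°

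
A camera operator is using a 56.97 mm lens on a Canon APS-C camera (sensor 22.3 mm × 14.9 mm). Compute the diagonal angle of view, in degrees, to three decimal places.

Sensor diagonal = √(22.3² + 14.9²) = √719.3000 ≈ 26.8198 mm.
Angle of view α = 2·arctan(d/2f) with d = 26.8198 mm and f = 56.97 mm.
d/2f = 0.23539; arctan(0.23539) ≈ 13.2455°, so α ≈ 26.4909°.

26.491°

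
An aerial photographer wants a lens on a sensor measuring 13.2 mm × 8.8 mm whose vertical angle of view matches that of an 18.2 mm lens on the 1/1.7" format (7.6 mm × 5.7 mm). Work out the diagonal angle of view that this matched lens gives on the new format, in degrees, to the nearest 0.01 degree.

31.53°

Equal vertical AOV ⇒ f₂ = f₁ · 8.8/5.7 = 18.2 × 1.54386 ≈ 28.0982 mm.
Sensor diagonal = √(13.2² + 8.8²) = √251.6800 ≈ 15.8644 mm.
Diagonal AOV on the new format = 2·arctan(15.8644 / (2 × 28.0982)) = 2·arctan(0.28230) ≈ 31.5290°.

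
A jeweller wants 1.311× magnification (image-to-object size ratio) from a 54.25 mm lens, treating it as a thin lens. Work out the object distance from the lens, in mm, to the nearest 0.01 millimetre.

95.63 mm

With m = dᵢ/dₒ and 1/f = 1/dₒ + 1/dᵢ, substituting dᵢ = m·dₒ gives 1/f = (1 + 1/m)/dₒ, hence dₒ = f·(1 + 1/m).
dₒ = 54.25 × (1 + 1/1.311) = 54.25 × 1.76278 ≈ 95.631 mm.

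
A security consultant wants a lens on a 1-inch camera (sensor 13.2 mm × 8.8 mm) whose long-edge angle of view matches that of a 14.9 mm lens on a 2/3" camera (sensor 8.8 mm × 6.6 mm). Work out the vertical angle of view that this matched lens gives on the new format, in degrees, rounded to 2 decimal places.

Equal long-edge AOV ⇒ f₂ = f₁ · 13.2/8.8 = 14.9 × 1.50000 ≈ 22.3500 mm.
Vertical AOV on the new format = 2·arctan(8.8 / (2 × 22.3500)) = 2·arctan(0.19687) ≈ 22.2746°.

22.27°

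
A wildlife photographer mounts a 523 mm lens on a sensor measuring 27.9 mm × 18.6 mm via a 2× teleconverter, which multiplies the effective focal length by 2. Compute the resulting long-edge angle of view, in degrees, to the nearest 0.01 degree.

1.53°

Effective focal length f = 523 × 2 = 1046 mm.
α = 2·arctan(27.9 / (2 × 1046)) = 2·arctan(0.01334) ≈ 1.5282°.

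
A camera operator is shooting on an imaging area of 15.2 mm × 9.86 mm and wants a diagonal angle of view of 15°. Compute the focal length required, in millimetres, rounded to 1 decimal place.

Sensor diagonal = √(15.2² + 9.86²) = √328.2596 ≈ 18.1179 mm.
From α = 2·arctan(d/2f) we get f = d / (2·tan(α/2)).
With d = 18.1179 mm and α/2 = 7.5°, tan(α/2) ≈ 0.13165, so f ≈ 18.1179 / 0.26330 ≈ 68.8097 mm.

68.8 mm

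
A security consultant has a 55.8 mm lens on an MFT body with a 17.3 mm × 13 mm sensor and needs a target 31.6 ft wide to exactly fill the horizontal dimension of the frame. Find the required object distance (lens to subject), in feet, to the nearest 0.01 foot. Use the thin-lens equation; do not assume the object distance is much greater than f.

102.11 ft

W: 31.6 ft × 304.8 mm/ft = 9631.68 mm.
Magnification m = w/W = dᵢ/dₒ; combined with 1/f = 1/dₒ + 1/dᵢ this gives dₒ = f·(1 + W/w).
dₒ = 55.8 mm × (1 + 9631.68/17.3) = 55.8 × 557.7445 ≈ 31122.143 mm = 31122.143/304.8 ft = 102.107 ft.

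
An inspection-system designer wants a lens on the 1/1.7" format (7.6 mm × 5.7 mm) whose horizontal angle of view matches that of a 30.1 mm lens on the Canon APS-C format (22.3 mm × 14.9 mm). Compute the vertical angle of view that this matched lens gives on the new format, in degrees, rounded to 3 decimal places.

Equal horizontal AOV ⇒ f₂ = f₁ · 7.6/22.3 = 30.1 × 0.34081 ≈ 10.2583 mm.
Vertical AOV on the new format = 2·arctan(5.7 / (2 × 10.2583)) = 2·arctan(0.27782) ≈ 31.0531°.

31.053°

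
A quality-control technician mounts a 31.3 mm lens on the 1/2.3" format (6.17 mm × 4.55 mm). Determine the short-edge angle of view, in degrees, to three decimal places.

8.314°

Angle of view α = 2·arctan(h/2f) with h = 4.55 mm and f = 31.3 mm.
h/2f = 0.07268; arctan(0.07268) ≈ 4.1572°, so α ≈ 8.3143°.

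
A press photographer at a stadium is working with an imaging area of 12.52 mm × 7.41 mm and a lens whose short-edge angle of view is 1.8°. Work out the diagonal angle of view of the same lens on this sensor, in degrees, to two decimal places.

3.53°

From the short-edge AOV: f = 7.41 / (2·tan(0.9°)) = 7.41 / 0.03142 ≈ 235.8482 mm.
Sensor diagonal = √(12.52² + 7.41²) = √211.6585 ≈ 14.5485 mm.
Diagonal AOV = 2·arctan(14.5485 / (2 × 235.8482)) = 2·arctan(0.03084) ≈ 3.5332°.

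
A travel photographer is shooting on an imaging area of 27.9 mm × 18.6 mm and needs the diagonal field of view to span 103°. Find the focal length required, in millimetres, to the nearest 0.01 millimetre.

Sensor diagonal = √(27.9² + 18.6²) = √1124.3700 ≈ 33.5316 mm.
From α = 2·arctan(d/2f) we get f = d / (2·tan(α/2)).
With d = 33.5316 mm and α/2 = 51.5°, tan(α/2) ≈ 1.25717, so f ≈ 33.5316 / 2.51434 ≈ 13.3361 mm.

13.34 mm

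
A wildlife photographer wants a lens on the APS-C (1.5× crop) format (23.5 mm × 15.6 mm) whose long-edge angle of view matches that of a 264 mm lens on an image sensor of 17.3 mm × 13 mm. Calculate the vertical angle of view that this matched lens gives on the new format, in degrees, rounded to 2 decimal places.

Equal long-edge AOV ⇒ f₂ = f₁ · 23.5/17.3 = 264 × 1.35838 ≈ 358.6127 mm.
Vertical AOV on the new format = 2·arctan(15.6 / (2 × 358.6127)) = 2·arctan(0.02175) ≈ 2.4920°.

2.49°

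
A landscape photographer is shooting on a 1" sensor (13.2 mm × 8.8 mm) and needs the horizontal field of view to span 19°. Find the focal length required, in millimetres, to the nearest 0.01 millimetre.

From α = 2·arctan(w/2f) we get f = w / (2·tan(α/2)).
With w = 13.2 mm and α/2 = 9.5°, tan(α/2) ≈ 0.16734, so f ≈ 13.2 / 0.33469 ≈ 39.4400 mm.

39.44 mm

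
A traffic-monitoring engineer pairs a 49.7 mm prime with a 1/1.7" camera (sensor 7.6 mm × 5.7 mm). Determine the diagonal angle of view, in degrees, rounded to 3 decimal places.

10.919°

Sensor diagonal = √(7.6² + 5.7²) = √90.2500 ≈ 9.5000 mm.
Angle of view α = 2·arctan(d/2f) with d = 9.5000 mm and f = 49.7 mm.
d/2f = 0.09557; arctan(0.09557) ≈ 5.4594°, so α ≈ 10.9187°.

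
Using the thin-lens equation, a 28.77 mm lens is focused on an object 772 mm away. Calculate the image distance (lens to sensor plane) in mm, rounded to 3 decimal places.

29.884 mm

1/dᵢ = 1/f − 1/dₒ = 1/28.77 − 1/772 = 0.0334631 mm⁻¹.
dᵢ = 1/0.0334631 ≈ 29.8837 mm.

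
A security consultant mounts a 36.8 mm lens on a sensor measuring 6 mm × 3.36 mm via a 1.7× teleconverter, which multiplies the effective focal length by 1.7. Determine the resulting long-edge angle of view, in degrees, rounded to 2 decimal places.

Effective focal length f = 36.8 × 1.7 = 62.56 mm.
α = 2·arctan(6 / (2 × 62.56)) = 2·arctan(0.04795) ≈ 5.4909°.

5.49°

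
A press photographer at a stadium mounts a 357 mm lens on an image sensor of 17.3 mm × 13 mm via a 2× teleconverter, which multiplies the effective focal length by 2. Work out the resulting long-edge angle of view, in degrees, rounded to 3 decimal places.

Effective focal length f = 357 × 2 = 714 mm.
α = 2·arctan(17.3 / (2 × 714)) = 2·arctan(0.01211) ≈ 1.3882°.

1.388°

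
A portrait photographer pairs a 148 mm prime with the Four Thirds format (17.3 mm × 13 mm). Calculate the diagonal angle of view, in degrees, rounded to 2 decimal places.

8.36°

Sensor diagonal = √(17.3² + 13²) = √468.2900 ≈ 21.6400 mm.
Angle of view α = 2·arctan(d/2f) with d = 21.6400 mm and f = 148 mm.
d/2f = 0.07311; arctan(0.07311) ≈ 4.1813°, so α ≈ 8.3627°.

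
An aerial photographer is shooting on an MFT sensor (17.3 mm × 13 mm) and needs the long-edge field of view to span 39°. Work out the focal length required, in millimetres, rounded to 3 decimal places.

From α = 2·arctan(w/2f) we get f = w / (2·tan(α/2)).
With w = 17.3 mm and α/2 = 19.5°, tan(α/2) ≈ 0.35412, so f ≈ 17.3 / 0.70824 ≈ 24.4268 mm.

24.427 mm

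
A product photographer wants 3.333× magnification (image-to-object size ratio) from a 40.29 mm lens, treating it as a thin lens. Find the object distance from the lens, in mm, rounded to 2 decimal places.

52.38 mm

With m = dᵢ/dₒ and 1/f = 1/dₒ + 1/dᵢ, substituting dᵢ = m·dₒ gives 1/f = (1 + 1/m)/dₒ, hence dₒ = f·(1 + 1/m).
dₒ = 40.29 × (1 + 1/3.333) = 40.29 × 1.30003 ≈ 52.378 mm.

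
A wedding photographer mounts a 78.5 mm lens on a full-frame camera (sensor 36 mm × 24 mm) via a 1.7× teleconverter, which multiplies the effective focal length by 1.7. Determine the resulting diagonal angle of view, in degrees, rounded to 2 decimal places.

Effective focal length f = 78.5 × 1.7 = 133.45 mm.
Sensor diagonal = √(36² + 24²) = √1872.0000 ≈ 43.2666 mm.
α = 2·arctan(43.267 / (2 × 133.45)) = 2·arctan(0.16211) ≈ 18.4160°.

18.42°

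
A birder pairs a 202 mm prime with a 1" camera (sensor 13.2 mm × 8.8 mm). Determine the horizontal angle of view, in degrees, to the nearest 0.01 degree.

Angle of view α = 2·arctan(w/2f) with w = 13.2 mm and f = 202 mm.
w/2f = 0.03267; arctan(0.03267) ≈ 1.8714°, so α ≈ 3.7427°.

3.74°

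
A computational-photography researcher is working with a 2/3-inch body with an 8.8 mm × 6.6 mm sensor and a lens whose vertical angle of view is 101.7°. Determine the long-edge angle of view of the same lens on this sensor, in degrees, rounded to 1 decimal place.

From the vertical AOV: f = 6.6 / (2·tan(50.85°)) = 6.6 / 2.45662 ≈ 2.6866 mm.
Long-edge AOV = 2·arctan(8.8 / (2 × 2.6866)) = 2·arctan(1.63774) ≈ 117.1839°.

117.2°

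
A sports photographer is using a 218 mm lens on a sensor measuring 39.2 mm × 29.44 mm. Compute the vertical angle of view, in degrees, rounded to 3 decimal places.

7.726°

Angle of view α = 2·arctan(h/2f) with h = 29.44 mm and f = 218 mm.
h/2f = 0.06752; arctan(0.06752) ≈ 3.8629°, so α ≈ 7.7258°.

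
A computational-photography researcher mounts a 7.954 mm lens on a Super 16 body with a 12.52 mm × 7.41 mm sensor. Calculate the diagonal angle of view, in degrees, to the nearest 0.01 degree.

Sensor diagonal = √(12.52² + 7.41²) = √211.6585 ≈ 14.5485 mm.
Angle of view α = 2·arctan(d/2f) with d = 14.5485 mm and f = 7.954 mm.
d/2f = 0.91454; arctan(0.91454) ≈ 42.4441°, so α ≈ 84.8883°.

84.89°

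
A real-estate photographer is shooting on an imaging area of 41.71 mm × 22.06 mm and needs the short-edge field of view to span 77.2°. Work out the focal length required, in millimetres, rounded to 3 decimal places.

From α = 2·arctan(h/2f) we get f = h / (2·tan(α/2)).
With h = 22.06 mm and α/2 = 38.6°, tan(α/2) ≈ 0.79829, so f ≈ 22.06 / 1.59658 ≈ 13.8170 mm.

13.817 mm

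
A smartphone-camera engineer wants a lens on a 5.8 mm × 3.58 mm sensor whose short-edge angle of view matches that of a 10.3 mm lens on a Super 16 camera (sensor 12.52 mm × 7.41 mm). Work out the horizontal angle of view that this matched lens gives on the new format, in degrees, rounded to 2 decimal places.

60.46°

Equal short-edge AOV ⇒ f₂ = f₁ · 3.58/7.41 = 10.3 × 0.48313 ≈ 4.9762 mm.
Horizontal AOV on the new format = 2·arctan(5.8 / (2 × 4.9762)) = 2·arctan(0.58277) ≈ 60.4646°.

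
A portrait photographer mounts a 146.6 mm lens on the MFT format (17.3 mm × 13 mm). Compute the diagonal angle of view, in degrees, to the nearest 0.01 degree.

8.44°

Sensor diagonal = √(17.3² + 13²) = √468.2900 ≈ 21.6400 mm.
Angle of view α = 2·arctan(d/2f) with d = 21.6400 mm and f = 146.6 mm.
d/2f = 0.07381; arctan(0.07381) ≈ 4.2211°, so α ≈ 8.4423°.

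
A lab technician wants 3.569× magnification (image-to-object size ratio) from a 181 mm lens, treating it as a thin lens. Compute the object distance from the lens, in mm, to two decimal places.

231.71 mm

With m = dᵢ/dₒ and 1/f = 1/dₒ + 1/dᵢ, substituting dᵢ = m·dₒ gives 1/f = (1 + 1/m)/dₒ, hence dₒ = f·(1 + 1/m).
dₒ = 181 × (1 + 1/3.569) = 181 × 1.28019 ≈ 231.714 mm.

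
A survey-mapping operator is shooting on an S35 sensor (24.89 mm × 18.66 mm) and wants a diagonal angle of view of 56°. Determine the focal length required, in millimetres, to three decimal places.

29.253 mm

Sensor diagonal = √(24.89² + 18.66²) = √967.7077 ≈ 31.1080 mm.
From α = 2·arctan(d/2f) we get f = d / (2·tan(α/2)).
With d = 31.1080 mm and α/2 = 28°, tan(α/2) ≈ 0.53171, so f ≈ 31.1080 / 1.06342 ≈ 29.2528 mm.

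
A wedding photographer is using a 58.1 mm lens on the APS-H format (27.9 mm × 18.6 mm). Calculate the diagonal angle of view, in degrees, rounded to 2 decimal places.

32.19°

Sensor diagonal = √(27.9² + 18.6²) = √1124.3700 ≈ 33.5316 mm.
Angle of view α = 2·arctan(d/2f) with d = 33.5316 mm and f = 58.1 mm.
d/2f = 0.28857; arctan(0.28857) ≈ 16.0965°, so α ≈ 32.1929°.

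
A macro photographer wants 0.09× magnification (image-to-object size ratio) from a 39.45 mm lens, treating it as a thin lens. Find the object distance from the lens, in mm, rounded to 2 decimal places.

477.78 mm

With m = dᵢ/dₒ and 1/f = 1/dₒ + 1/dᵢ, substituting dᵢ = m·dₒ gives 1/f = (1 + 1/m)/dₒ, hence dₒ = f·(1 + 1/m).
dₒ = 39.45 × (1 + 1/0.09) = 39.45 × 12.11111 ≈ 477.783 mm.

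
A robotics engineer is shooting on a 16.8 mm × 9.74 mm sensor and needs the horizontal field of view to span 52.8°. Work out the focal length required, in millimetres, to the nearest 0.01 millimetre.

From α = 2·arctan(w/2f) we get f = w / (2·tan(α/2)).
With w = 16.8 mm and α/2 = 26.4°, tan(α/2) ≈ 0.49640, so f ≈ 16.8 / 0.99281 ≈ 16.9217 mm.

16.92 mm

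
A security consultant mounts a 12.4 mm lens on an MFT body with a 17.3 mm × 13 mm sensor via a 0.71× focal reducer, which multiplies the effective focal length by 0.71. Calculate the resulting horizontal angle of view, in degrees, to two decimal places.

Effective focal length f = 12.4 × 0.71 = 8.804 mm.
α = 2·arctan(17.3 / (2 × 8.804)) = 2·arctan(0.98251) ≈ 88.9890°.

88.99°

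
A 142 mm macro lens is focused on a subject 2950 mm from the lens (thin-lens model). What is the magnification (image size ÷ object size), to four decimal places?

Thin lens: 1/f = 1/dₒ + 1/dᵢ → 1/dᵢ = 1/142 − 1/2950 = 0.0067033 mm⁻¹, so dᵢ ≈ 149.1809 mm.
Magnification m = dᵢ/dₒ = 149.1809/2950 ≈ 0.05057.

0.0506×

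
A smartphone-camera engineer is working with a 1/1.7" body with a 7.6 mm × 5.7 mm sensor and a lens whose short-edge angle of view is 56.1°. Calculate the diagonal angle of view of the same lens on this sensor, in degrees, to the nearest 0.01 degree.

From the short-edge AOV: f = 5.7 / (2·tan(28.05°)) = 5.7 / 1.06566 ≈ 5.3488 mm.
Sensor diagonal = √(7.6² + 5.7²) = √90.2500 ≈ 9.5000 mm.
Diagonal AOV = 2·arctan(9.5000 / (2 × 5.3488)) = 2·arctan(0.88805) ≈ 83.2133°.

83.21°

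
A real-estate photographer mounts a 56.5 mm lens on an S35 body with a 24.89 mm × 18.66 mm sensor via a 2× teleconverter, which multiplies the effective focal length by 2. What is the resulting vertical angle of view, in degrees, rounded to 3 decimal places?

9.440°

Effective focal length f = 56.5 × 2 = 113 mm.
α = 2·arctan(18.66 / (2 × 113)) = 2·arctan(0.08257) ≈ 9.4400°.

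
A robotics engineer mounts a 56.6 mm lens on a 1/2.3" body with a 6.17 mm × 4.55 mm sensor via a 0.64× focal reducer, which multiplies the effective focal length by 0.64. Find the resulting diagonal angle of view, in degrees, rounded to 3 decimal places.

12.081°

Effective focal length f = 56.6 × 0.64 = 36.224 mm.
Sensor diagonal = √(6.17² + 4.55²) = √58.7714 ≈ 7.6663 mm.
α = 2·arctan(7.666 / (2 × 36.224)) = 2·arctan(0.10582) ≈ 12.0808°.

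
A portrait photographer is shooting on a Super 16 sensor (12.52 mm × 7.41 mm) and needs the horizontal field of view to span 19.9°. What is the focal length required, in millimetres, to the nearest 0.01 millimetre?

From α = 2·arctan(w/2f) we get f = w / (2·tan(α/2)).
With w = 12.52 mm and α/2 = 9.95°, tan(α/2) ≈ 0.17543, so f ≈ 12.52 / 0.35085 ≈ 35.6843 mm.

35.68 mm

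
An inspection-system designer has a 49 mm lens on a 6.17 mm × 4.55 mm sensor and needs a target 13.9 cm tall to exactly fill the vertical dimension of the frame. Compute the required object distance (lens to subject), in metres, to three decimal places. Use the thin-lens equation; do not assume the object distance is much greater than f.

1.546 m

W: 13.9 cm = 139 mm.
Magnification m = h/W = dᵢ/dₒ; combined with 1/f = 1/dₒ + 1/dᵢ this gives dₒ = f·(1 + W/h).
dₒ = 49 mm × (1 + 139/4.55) = 49 × 31.5495 ≈ 1545.923 mm = 1.54592 m.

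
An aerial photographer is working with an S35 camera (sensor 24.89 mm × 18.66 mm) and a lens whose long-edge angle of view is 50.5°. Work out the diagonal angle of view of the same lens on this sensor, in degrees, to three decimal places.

61.035°

From the long-edge AOV: f = 24.89 / (2·tan(25.25°)) = 24.89 / 0.94326 ≈ 26.3872 mm.
Sensor diagonal = √(24.89² + 18.66²) = √967.7077 ≈ 31.1080 mm.
Diagonal AOV = 2·arctan(31.1080 / (2 × 26.3872)) = 2·arctan(0.58945) ≈ 61.0347°.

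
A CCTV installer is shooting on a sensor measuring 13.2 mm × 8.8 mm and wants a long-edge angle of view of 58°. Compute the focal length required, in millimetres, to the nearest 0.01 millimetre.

11.91 mm

From α = 2·arctan(w/2f) we get f = w / (2·tan(α/2)).
With w = 13.2 mm and α/2 = 29°, tan(α/2) ≈ 0.55431, so f ≈ 13.2 / 1.10862 ≈ 11.9067 mm.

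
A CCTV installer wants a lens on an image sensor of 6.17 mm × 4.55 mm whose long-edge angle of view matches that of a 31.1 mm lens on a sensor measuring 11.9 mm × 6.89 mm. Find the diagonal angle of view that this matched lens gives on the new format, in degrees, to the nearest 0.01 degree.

26.74°

Equal long-edge AOV ⇒ f₂ = f₁ · 6.17/11.9 = 31.1 × 0.51849 ≈ 16.1250 mm.
Sensor diagonal = √(6.17² + 4.55²) = √58.7714 ≈ 7.6663 mm.
Diagonal AOV on the new format = 2·arctan(7.6663 / (2 × 16.1250)) = 2·arctan(0.23771) ≈ 26.7436°.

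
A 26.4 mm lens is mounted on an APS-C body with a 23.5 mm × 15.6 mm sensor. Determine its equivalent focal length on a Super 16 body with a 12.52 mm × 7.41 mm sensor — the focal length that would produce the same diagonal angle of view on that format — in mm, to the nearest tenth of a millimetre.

13.6 mm

Sensor diagonal = √(23.5² + 15.6²) = √795.6100 ≈ 28.2066 mm.
Sensor diagonal = √(12.52² + 7.41²) = √211.6585 ≈ 14.5485 mm.
Equal angle of view means equal diagonal/f ratio, so f₂ = f₁ · (diagonal₂/diagonal₁) = 26.4 × 14.5485/28.2066.
f₂ = 26.4 × 0.51578 ≈ 13.617 mm.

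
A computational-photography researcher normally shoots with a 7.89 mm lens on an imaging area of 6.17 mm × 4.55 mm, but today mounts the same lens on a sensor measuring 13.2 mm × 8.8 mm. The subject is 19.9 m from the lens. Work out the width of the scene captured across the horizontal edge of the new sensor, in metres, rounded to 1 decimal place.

33.3 m

The focal length stays 7.89 mm; the relevant sensor dimension is now w = 13.2 mm. Object distance dₒ = 19.9 m = 19900 mm.
Thin-lens field width W = w·(dₒ − f)/f = 13.2 × (19900 − 7.89)/7.89 ≈ 33279.576 mm = 33.2796 m.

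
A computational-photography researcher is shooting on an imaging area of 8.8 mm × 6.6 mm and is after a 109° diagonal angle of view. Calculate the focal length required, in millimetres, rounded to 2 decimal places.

3.92 mm

Sensor diagonal = √(8.8² + 6.6²) = √121.0000 ≈ 11.0000 mm.
From α = 2·arctan(d/2f) we get f = d / (2·tan(α/2)).
With d = 11.0000 mm and α/2 = 54.5°, tan(α/2) ≈ 1.40195, so f ≈ 11.0000 / 2.80390 ≈ 3.9231 mm.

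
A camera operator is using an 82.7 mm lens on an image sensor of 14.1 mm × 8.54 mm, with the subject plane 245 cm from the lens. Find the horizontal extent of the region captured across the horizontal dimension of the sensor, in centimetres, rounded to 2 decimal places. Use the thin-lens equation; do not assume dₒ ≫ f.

40.36 cm

dₒ: 245 cm = 2450 mm.
Similar triangles through the lens centre give W/dₒ = w/dᵢ; with 1/f = 1/dₒ + 1/dᵢ this gives W = w·(dₒ − f)/f.
W = 14.1 mm × (2450 − 82.7) / 82.7 = 14.1 × 28.6252 ≈ 403.615 mm = 40.3615 cm.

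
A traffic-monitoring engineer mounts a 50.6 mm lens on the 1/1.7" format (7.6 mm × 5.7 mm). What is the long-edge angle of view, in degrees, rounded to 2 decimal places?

Angle of view α = 2·arctan(w/2f) with w = 7.6 mm and f = 50.6 mm.
w/2f = 0.07510; arctan(0.07510) ≈ 4.2948°, so α ≈ 8.5896°.

8.59°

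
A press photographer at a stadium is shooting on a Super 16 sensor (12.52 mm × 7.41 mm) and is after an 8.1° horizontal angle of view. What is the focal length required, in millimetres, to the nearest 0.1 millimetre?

88.4 mm

From α = 2·arctan(w/2f) we get f = w / (2·tan(α/2)).
With w = 12.52 mm and α/2 = 4.05°, tan(α/2) ≈ 0.07080, so f ≈ 12.52 / 0.14161 ≈ 88.4133 mm.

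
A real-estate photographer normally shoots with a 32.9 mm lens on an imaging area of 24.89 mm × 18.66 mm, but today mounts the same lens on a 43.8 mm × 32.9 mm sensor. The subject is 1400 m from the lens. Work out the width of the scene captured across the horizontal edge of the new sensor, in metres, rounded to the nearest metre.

The focal length stays 32.9 mm; the relevant sensor dimension is now w = 43.8 mm. Object distance dₒ = 1400 m = 1.4e+06 mm.
Thin-lens field width W = w·(dₒ − f)/f = 43.8 × (1.4e+06 − 32.9)/32.9 ≈ 1863785.987 mm = 1863.79 m.

1864 m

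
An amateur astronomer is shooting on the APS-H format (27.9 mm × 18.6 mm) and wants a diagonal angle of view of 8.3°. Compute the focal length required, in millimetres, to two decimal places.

Sensor diagonal = √(27.9² + 18.6²) = √1124.3700 ≈ 33.5316 mm.
From α = 2·arctan(d/2f) we get f = d / (2·tan(α/2)).
With d = 33.5316 mm and α/2 = 4.15°, tan(α/2) ≈ 0.07256, so f ≈ 33.5316 / 0.14512 ≈ 231.0674 mm.

231.07 mm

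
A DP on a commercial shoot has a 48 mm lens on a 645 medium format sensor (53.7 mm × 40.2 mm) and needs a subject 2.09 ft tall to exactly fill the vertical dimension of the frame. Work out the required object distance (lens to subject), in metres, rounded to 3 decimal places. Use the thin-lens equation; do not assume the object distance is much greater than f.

W: 2.09 ft × 304.8 mm/ft = 637.03 mm.
Magnification m = h/W = dᵢ/dₒ; combined with 1/f = 1/dₒ + 1/dᵢ this gives dₒ = f·(1 + W/h).
dₒ = 48 mm × (1 + 637.032/40.2) = 48 × 16.8466 ≈ 808.635 mm = 0.808635 m.

0.809 m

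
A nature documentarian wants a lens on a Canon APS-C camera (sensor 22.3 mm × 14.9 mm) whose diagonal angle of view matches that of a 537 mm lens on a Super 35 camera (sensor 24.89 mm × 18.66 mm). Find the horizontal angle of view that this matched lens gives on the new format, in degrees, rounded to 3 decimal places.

Sensor diagonal = √(24.89² + 18.66²) = √967.7077 ≈ 31.1080 mm.
Sensor diagonal = √(22.3² + 14.9²) = √719.3000 ≈ 26.8198 mm.
Equal diagonal AOV ⇒ f₂ = f₁ · 26.8198/31.1080 = 537 × 0.86215 ≈ 462.9747 mm.
Horizontal AOV on the new format = 2·arctan(22.3 / (2 × 462.9747)) = 2·arctan(0.02408) ≈ 2.7592°.

2.759°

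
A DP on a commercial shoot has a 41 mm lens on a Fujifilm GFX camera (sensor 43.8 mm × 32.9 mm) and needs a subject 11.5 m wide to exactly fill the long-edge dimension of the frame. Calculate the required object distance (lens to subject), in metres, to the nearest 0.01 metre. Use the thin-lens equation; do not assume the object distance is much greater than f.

10.81 m

W: 11.5 m = 11500 mm.
Magnification m = w/W = dᵢ/dₒ; combined with 1/f = 1/dₒ + 1/dᵢ this gives dₒ = f·(1 + W/w).
dₒ = 41 mm × (1 + 11500/43.8) = 41 × 263.5571 ≈ 10805.840 mm = 10.8058 m.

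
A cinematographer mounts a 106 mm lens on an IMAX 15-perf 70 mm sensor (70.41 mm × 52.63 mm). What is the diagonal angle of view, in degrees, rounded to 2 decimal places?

Sensor diagonal = √(70.41² + 52.63²) = √7727.4850 ≈ 87.9061 mm.
Angle of view α = 2·arctan(d/2f) with d = 87.9061 mm and f = 106 mm.
d/2f = 0.41465; arctan(0.41465) ≈ 22.5214°, so α ≈ 45.0428°.

45.04°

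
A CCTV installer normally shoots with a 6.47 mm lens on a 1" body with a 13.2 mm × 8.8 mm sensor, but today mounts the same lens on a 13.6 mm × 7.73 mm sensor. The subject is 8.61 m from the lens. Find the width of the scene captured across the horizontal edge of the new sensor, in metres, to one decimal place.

The focal length stays 6.47 mm; the relevant sensor dimension is now w = 13.6 mm. Object distance dₒ = 8.61 m = 8610 mm.
Thin-lens field width W = w·(dₒ − f)/f = 13.6 × (8610 − 6.47)/6.47 ≈ 18084.700 mm = 18.0847 m.

18.1 m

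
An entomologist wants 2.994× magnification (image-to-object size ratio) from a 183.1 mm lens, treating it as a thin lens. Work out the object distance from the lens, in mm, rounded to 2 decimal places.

244.26 mm

With m = dᵢ/dₒ and 1/f = 1/dₒ + 1/dᵢ, substituting dᵢ = m·dₒ gives 1/f = (1 + 1/m)/dₒ, hence dₒ = f·(1 + 1/m).
dₒ = 183.1 × (1 + 1/2.994) = 183.1 × 1.33400 ≈ 244.256 mm.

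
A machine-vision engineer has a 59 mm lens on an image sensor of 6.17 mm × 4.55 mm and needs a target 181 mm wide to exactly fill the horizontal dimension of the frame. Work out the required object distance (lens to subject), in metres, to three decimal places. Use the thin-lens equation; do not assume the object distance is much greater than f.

Magnification m = w/W = dᵢ/dₒ; combined with 1/f = 1/dₒ + 1/dᵢ this gives dₒ = f·(1 + W/w).
dₒ = 59 mm × (1 + 181/6.17) = 59 × 30.3355 ≈ 1789.794 mm = 1.78979 m.

1.790 m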